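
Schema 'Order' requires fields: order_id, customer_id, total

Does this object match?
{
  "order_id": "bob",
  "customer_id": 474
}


Checking required fields...
Missing: total
Invalid - missing required field 'total'


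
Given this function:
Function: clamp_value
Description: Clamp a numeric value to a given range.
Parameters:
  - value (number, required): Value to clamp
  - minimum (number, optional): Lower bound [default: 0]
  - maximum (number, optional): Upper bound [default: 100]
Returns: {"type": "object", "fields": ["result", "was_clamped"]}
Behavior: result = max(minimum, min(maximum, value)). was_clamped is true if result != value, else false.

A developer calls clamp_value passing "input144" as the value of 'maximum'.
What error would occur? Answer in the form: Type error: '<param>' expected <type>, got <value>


Spec: 'maximum' is declared as number; "input144" is a string.
Type error: 'maximum' expected number, got "input144"


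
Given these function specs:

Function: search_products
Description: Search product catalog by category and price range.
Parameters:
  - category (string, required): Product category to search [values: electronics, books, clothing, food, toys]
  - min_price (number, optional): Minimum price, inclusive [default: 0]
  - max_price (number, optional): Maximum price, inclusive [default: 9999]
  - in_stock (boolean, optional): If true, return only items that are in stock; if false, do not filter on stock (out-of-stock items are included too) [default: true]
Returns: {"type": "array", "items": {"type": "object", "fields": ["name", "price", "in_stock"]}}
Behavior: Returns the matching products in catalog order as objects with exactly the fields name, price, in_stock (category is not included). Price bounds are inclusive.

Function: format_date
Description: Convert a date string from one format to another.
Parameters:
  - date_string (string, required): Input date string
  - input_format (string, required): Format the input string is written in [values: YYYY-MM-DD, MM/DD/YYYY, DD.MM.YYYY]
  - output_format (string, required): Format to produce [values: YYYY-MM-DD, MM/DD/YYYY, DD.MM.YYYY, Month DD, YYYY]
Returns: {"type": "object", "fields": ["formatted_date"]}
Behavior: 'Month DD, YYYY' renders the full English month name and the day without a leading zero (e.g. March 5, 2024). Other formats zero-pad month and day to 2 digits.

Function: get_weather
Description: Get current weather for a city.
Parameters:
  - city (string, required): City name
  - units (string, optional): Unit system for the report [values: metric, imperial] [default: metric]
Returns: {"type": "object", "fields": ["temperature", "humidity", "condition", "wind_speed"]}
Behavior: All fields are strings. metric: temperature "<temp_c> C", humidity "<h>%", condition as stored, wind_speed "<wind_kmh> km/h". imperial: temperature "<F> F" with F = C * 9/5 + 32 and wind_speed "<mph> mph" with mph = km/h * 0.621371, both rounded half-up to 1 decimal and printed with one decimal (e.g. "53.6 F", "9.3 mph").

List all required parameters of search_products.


Parameters of search_products and their required/optional flag:
  category: required
  min_price: optional
  max_price: optional
  in_stock: optional
category


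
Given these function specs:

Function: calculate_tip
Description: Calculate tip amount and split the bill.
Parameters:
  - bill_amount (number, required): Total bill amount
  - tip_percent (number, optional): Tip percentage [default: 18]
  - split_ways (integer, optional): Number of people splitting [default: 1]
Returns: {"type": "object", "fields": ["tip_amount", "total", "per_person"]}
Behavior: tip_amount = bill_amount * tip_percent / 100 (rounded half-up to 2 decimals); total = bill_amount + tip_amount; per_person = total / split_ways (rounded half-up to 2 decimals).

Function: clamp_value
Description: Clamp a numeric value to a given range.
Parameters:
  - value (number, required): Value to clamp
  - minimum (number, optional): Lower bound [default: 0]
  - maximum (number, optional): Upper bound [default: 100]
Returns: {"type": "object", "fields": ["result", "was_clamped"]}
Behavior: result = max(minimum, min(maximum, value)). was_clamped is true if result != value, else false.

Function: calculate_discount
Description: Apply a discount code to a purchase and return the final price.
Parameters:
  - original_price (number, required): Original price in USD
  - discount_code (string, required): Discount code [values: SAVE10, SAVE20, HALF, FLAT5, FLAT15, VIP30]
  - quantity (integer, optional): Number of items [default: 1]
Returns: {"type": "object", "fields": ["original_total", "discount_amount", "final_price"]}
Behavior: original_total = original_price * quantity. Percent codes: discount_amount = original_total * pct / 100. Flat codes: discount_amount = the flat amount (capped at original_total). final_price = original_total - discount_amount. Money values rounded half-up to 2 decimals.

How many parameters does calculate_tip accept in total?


Parameters of calculate_tip: bill_amount (required), tip_percent (optional), split_ways (optional)
Total:
3


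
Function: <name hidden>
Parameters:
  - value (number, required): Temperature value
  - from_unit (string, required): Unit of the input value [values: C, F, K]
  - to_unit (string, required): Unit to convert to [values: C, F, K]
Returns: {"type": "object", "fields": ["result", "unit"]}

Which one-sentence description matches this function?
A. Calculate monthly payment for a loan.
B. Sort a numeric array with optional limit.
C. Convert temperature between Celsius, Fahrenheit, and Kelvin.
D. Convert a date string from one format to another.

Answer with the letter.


Parameters value, from_unit, to_unit and return ["result", "unit"] fit: Convert temperature between Celsius, Fahrenheit, and Kelvin.
C


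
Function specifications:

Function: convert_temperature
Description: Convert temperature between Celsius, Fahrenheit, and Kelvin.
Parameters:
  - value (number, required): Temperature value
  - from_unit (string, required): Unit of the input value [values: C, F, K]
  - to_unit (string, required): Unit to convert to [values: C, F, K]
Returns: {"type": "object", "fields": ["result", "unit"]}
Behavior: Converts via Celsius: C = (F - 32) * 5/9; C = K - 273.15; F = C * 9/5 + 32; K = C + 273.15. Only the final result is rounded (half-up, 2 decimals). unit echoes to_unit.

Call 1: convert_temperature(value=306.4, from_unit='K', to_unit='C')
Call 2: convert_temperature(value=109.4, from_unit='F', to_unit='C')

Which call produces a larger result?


Call 1:
  To C: 306.4 - 273.15 = 33.25
  Target is C: 33.25
  Round to 2 decimals: 33.25
  -> 33.25 C
Call 2:
  To C: (109.4 - 32) * 5/9 = 43
  Target is C: 43
  Round to 2 decimals: 43.0
  -> 43.0 C
Call 2 (43.0 C)


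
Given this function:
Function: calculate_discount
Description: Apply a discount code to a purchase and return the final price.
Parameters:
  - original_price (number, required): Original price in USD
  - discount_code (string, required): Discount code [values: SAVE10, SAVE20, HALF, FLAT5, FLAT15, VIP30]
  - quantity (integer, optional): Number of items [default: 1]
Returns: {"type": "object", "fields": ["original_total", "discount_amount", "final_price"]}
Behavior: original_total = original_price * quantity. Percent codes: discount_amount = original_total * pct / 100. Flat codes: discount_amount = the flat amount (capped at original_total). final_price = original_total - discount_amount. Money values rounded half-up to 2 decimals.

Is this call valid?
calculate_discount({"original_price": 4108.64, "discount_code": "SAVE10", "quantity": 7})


Checking all required parameters present and types match... All valid.
Valid


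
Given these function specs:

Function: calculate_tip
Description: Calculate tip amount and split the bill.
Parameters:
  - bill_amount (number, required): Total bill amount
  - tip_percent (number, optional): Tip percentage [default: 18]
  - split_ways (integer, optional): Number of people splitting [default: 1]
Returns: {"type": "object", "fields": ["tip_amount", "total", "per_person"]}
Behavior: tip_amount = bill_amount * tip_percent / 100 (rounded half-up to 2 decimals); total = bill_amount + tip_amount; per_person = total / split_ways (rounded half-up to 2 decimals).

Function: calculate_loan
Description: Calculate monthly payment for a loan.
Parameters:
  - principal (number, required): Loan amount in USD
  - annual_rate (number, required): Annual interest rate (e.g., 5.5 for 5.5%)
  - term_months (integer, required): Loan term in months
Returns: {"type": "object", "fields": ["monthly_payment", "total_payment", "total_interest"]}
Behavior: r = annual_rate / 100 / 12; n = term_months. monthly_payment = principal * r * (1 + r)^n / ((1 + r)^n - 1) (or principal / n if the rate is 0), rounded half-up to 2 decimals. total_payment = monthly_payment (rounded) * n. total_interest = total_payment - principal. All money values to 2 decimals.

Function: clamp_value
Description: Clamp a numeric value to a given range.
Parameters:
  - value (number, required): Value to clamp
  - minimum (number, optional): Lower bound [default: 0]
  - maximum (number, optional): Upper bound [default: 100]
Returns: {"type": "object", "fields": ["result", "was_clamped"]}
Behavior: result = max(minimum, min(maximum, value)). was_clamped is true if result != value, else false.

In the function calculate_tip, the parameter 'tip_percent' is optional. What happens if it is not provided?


The calculate_tip spec declares:
  - tip_percent (number, optional): Tip percentage [default: 18]
It defaults to 18


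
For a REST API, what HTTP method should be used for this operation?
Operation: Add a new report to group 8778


GET = read, POST = create, PUT = update/replace, DELETE = remove
This operation is a create.
POST


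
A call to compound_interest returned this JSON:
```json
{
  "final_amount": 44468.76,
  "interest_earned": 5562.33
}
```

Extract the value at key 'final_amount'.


44468.76


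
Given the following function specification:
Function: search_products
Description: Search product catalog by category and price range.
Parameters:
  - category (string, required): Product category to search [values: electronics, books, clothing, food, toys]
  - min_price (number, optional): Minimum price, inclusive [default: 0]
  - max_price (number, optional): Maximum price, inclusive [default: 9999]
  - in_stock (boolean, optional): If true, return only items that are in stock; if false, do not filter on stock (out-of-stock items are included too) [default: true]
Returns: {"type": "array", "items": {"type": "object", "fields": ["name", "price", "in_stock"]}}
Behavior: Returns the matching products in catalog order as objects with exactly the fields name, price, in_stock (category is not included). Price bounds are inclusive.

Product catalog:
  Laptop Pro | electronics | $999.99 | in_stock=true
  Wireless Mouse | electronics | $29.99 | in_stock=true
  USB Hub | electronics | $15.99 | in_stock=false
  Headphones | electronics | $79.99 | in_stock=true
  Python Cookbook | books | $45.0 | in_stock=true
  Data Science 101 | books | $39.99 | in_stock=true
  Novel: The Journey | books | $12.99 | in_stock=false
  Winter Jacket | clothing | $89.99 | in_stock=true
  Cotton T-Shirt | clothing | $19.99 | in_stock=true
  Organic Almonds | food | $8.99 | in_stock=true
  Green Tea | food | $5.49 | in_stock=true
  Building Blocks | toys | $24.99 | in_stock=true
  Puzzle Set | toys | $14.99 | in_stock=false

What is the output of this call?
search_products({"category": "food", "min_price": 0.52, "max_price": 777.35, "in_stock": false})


Filter: category=food, 0.52 <= price <= 777.35, in_stock=false so stock is not filtered
  Organic Almonds ($8.99): keep
  Green Tea ($5.49): keep
Output:
[{"name": "Organic Almonds", "price": 8.99, "in_stock": true}, {"name": "Green Tea", "price": 5.49, "in_stock": true}]


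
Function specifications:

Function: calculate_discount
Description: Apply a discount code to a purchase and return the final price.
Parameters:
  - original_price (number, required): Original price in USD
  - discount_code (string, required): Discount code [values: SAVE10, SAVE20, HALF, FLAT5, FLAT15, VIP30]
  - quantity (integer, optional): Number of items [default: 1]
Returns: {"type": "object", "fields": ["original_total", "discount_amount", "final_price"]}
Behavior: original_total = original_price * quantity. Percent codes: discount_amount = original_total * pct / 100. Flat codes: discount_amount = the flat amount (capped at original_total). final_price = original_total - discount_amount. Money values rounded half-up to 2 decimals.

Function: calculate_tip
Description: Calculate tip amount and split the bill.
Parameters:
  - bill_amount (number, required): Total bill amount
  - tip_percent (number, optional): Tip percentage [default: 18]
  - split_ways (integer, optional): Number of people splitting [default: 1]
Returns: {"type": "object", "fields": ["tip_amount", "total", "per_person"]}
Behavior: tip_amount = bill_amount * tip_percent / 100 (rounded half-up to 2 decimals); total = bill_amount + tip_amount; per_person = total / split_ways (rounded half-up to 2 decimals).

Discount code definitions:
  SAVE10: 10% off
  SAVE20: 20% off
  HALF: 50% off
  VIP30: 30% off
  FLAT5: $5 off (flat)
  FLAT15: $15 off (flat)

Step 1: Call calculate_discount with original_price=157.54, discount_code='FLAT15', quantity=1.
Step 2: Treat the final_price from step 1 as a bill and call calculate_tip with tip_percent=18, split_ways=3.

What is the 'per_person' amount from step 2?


Step 1: calculate_discount(original_price=157.54, discount_code=FLAT15, quantity=1)
  original_total = 157.54 * 1 = 157.54
  FLAT15 = $15 flat: discount_amount = min(15.00, 157.54) = 15.00
  final_price = 157.54 - 15.00 = 142.54
  -> final_price = 142.54
Step 2: calculate_tip(bill_amount=142.54, tip_percent=18, split_ways=3)
  tip_amount = 142.54 * 18/100 = 25.6572 -> 25.66
  total = 142.54 + 25.66 = 168.20
  per_person = 168.20 / 3 = 56.066667 -> 56.07
  -> per_person = 56.07
$56.07


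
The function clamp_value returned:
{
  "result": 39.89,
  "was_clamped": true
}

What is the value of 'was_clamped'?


true


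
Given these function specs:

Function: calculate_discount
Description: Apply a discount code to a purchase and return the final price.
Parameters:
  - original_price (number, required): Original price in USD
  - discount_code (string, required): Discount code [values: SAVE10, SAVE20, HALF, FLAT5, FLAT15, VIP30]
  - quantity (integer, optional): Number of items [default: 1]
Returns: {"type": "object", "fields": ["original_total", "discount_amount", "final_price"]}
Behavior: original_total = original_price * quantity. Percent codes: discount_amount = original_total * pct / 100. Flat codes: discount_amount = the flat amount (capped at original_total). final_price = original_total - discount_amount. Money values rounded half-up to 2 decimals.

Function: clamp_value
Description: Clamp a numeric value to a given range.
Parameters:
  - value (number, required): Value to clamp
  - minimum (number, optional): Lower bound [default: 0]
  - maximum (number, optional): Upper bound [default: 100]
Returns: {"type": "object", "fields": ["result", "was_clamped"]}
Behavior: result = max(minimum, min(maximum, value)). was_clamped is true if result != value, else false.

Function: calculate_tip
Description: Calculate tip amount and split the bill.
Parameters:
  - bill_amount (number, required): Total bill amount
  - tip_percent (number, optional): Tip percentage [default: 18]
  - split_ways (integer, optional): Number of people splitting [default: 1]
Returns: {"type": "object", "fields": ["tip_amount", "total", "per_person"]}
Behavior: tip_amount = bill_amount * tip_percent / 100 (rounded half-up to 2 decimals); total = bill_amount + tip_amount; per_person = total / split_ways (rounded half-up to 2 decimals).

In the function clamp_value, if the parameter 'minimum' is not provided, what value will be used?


The clamp_value spec declares:
  - minimum (number, optional): Lower bound [default: 0]
Default:
0


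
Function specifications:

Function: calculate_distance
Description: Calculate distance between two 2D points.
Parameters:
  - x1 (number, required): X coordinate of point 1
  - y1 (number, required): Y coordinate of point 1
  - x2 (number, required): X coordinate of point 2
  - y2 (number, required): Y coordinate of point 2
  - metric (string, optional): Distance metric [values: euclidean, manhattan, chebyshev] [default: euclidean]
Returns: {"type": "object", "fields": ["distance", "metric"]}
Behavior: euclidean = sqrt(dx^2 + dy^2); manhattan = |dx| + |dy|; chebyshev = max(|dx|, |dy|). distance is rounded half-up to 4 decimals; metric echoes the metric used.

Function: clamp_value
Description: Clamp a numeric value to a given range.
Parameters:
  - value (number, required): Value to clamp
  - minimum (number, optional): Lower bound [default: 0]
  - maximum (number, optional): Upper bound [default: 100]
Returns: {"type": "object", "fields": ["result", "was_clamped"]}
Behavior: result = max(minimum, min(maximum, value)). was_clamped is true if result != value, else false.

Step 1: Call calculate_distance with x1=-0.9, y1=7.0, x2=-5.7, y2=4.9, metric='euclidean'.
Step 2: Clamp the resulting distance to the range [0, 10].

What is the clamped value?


Step 1: calculate_distance (euclidean)
  |dx| = |-5.7 - -0.9| = 4.8; |dy| = |4.9 - 7| = 2.1
  euclidean: sqrt(4.8^2 + 2.1^2) = sqrt(27.45) = 5.239275
  Round to 4 decimals: 5.2393
  -> distance = 5.2393
Step 2: clamp_value(value=5.2393, minimum=0, maximum=10)
  result = max(0, min(10, 5.2393)) = max(0, 5.2393) = 5.2393
  was_clamped = (5.2393 != 5.2393) = false
  -> result = 5.2393
5.2393


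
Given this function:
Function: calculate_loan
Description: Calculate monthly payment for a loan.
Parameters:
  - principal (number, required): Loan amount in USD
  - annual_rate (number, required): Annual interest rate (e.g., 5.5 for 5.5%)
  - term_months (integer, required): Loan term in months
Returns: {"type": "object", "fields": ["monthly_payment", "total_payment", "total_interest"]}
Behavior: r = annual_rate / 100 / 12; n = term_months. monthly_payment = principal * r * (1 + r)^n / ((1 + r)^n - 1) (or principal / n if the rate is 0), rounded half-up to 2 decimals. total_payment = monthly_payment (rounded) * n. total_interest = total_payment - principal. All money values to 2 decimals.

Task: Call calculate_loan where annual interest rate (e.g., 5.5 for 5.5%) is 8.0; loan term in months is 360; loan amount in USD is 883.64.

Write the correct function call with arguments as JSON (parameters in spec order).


Mapping each described value to its parameter name:
  'Annual interest rate (e.g., 5.5 for 5.5%)' -> annual_rate = 8.0
  'Loan term in months' -> term_months = 360
  'Loan amount in USD' -> principal = 883.64
calculate_loan({"principal": 883.64, "annual_rate": 8.0, "term_months": 360})


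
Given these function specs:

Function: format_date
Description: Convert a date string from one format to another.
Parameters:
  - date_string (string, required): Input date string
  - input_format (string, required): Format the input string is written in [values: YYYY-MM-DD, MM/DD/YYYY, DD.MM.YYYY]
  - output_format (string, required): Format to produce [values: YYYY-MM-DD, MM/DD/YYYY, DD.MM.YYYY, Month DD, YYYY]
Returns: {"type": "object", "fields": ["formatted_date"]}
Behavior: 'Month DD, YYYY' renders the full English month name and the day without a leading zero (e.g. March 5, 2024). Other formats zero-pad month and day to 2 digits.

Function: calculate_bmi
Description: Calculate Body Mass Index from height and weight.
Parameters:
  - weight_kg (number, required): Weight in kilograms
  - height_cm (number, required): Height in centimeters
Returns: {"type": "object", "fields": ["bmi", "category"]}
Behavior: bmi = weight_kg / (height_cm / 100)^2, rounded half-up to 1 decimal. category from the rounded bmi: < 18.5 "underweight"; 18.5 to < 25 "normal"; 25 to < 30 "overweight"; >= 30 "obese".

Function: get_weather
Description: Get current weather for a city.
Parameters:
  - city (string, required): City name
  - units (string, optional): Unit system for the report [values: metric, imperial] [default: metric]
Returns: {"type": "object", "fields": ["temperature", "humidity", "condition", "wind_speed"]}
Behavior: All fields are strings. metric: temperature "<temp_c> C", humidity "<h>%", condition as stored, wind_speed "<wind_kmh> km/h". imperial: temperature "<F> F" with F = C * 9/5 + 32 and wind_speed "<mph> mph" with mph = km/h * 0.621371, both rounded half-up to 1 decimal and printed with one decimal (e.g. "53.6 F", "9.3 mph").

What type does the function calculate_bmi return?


The calculate_bmi spec declares Returns: {"type": "object", "fields": ["bmi", "category"]}
Type:
object


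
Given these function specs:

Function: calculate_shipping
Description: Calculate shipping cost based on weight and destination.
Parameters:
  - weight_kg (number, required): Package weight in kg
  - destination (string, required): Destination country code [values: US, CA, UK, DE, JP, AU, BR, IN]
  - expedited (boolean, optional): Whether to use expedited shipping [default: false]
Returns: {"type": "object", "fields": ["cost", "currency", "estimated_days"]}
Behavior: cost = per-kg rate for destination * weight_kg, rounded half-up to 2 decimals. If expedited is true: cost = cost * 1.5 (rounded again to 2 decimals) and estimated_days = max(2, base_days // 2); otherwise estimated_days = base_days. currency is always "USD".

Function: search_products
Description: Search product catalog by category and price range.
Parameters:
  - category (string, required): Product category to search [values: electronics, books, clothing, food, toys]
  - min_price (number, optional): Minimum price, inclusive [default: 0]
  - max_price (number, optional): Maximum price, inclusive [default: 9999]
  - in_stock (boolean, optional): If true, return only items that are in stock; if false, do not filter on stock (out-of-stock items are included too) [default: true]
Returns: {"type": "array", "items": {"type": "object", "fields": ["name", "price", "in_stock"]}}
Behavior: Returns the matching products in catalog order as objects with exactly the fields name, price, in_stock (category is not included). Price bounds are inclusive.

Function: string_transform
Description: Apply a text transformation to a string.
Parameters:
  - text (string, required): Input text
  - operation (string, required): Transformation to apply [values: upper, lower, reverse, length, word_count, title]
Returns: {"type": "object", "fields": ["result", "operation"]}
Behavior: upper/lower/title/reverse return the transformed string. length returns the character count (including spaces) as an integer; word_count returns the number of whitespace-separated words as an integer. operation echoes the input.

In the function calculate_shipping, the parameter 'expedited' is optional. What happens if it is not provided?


The calculate_shipping spec declares:
  - expedited (boolean, optional): Whether to use expedited shipping [default: false]
It defaults to false


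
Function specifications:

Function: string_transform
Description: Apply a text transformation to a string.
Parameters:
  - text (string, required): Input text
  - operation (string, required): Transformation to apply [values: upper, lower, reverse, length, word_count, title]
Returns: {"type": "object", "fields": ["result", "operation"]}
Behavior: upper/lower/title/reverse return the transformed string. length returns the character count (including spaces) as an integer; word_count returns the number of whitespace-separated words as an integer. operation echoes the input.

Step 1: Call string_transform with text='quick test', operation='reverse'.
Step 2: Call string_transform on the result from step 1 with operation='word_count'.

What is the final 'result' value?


Step 1: string_transform(text='quick test', operation='reverse')
  -> result = 'tset kciuq'
Step 2: string_transform(text='tset kciuq', operation='word_count')
  words: tset, kciuq -> 2
  -> result = 2
2


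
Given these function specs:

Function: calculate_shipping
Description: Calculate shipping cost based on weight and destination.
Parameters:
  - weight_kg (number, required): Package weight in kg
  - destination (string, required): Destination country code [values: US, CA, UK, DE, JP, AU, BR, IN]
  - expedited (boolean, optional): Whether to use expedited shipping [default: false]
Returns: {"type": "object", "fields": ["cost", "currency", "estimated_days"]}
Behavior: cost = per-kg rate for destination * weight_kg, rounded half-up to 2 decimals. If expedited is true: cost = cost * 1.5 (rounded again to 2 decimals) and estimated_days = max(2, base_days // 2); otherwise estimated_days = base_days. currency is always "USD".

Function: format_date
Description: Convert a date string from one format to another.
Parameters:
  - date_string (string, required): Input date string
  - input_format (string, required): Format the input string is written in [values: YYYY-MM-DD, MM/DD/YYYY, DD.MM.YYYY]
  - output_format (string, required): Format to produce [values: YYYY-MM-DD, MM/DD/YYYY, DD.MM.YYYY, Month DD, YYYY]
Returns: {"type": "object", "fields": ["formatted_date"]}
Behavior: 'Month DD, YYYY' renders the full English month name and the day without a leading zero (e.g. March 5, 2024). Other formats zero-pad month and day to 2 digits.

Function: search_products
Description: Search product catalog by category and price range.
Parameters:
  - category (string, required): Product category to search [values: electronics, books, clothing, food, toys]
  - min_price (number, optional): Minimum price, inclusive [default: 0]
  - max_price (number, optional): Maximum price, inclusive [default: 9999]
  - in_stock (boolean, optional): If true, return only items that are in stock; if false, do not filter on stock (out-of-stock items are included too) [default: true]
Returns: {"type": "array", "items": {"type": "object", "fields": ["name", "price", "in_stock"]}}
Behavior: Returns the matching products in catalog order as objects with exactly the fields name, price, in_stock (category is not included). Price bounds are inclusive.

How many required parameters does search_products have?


Parameters of search_products: category (required), min_price (optional), max_price (optional), in_stock (optional)
Required count:
1


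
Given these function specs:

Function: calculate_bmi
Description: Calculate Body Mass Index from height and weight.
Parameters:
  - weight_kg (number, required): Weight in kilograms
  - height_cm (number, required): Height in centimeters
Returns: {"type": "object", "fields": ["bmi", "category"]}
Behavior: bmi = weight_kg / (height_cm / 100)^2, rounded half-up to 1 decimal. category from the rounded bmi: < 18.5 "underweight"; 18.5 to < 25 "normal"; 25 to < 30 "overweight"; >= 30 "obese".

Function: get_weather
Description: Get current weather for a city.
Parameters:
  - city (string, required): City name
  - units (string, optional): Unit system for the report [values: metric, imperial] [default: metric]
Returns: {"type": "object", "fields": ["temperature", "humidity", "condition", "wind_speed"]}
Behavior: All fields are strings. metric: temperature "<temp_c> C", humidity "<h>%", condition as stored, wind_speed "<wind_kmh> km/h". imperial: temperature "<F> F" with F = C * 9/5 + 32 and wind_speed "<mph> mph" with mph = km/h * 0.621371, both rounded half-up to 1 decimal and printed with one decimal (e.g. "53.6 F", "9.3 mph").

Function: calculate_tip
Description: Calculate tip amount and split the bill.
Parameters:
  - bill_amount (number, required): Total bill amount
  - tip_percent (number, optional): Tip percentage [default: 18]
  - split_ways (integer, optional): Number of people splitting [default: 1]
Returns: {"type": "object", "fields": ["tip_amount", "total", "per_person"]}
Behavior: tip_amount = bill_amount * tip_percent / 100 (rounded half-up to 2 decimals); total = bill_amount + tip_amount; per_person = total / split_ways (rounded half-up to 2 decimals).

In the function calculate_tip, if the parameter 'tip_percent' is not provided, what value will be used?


The calculate_tip spec declares:
  - tip_percent (number, optional): Tip percentage [default: 18]
Default:
18


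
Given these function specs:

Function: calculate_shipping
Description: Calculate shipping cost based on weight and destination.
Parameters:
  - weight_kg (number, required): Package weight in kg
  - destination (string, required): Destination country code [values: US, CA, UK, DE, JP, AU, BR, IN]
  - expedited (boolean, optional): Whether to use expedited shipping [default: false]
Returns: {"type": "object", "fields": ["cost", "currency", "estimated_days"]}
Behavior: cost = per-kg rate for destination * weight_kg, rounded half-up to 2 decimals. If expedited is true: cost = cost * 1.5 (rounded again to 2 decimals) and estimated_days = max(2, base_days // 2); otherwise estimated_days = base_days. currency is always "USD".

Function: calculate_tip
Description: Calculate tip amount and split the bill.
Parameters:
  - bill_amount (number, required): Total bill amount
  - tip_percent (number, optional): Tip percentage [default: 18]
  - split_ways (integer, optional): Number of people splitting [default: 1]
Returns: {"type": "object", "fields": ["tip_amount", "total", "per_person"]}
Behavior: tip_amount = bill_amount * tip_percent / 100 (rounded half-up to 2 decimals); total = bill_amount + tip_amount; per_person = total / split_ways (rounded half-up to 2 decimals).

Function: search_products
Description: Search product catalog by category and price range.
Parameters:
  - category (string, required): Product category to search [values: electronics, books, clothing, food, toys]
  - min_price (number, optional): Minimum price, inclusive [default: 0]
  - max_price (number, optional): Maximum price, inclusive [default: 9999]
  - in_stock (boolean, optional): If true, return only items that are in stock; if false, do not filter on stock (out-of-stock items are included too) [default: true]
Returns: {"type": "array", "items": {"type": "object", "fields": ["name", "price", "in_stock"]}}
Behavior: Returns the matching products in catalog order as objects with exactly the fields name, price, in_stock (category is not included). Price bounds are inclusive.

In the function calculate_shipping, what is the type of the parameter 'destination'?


The calculate_shipping spec declares:
  - destination (string, required): Destination country code [values: US, CA, UK, DE, JP, AU, BR, IN]
Type:
string


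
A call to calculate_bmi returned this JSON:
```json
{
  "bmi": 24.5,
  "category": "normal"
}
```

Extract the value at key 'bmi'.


24.5


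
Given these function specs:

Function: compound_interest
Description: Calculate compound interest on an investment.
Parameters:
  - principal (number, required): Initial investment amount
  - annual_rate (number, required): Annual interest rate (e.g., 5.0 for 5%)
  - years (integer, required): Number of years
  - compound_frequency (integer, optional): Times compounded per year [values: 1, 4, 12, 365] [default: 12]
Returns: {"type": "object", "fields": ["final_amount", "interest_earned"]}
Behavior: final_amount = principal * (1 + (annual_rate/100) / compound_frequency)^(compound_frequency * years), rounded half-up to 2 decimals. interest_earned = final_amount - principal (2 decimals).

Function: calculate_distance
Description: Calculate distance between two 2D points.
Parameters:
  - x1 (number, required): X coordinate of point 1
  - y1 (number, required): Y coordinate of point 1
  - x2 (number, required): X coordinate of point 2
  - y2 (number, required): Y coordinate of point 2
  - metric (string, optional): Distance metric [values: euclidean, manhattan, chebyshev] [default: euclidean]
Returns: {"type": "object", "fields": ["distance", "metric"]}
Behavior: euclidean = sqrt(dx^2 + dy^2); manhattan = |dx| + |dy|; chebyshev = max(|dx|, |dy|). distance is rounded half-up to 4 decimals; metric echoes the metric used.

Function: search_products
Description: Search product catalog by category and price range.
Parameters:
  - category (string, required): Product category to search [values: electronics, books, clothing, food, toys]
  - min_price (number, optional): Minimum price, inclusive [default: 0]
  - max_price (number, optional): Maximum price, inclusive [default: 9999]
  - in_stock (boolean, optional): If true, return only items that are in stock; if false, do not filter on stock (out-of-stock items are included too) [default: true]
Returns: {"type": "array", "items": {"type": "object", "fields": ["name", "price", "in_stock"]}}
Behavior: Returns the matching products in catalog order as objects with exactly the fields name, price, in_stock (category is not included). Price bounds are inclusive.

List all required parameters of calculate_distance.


Parameters of calculate_distance and their required/optional flag:
  x1: required
  y1: required
  x2: required
  y2: required
  metric: optional
x1, x2, y1, y2


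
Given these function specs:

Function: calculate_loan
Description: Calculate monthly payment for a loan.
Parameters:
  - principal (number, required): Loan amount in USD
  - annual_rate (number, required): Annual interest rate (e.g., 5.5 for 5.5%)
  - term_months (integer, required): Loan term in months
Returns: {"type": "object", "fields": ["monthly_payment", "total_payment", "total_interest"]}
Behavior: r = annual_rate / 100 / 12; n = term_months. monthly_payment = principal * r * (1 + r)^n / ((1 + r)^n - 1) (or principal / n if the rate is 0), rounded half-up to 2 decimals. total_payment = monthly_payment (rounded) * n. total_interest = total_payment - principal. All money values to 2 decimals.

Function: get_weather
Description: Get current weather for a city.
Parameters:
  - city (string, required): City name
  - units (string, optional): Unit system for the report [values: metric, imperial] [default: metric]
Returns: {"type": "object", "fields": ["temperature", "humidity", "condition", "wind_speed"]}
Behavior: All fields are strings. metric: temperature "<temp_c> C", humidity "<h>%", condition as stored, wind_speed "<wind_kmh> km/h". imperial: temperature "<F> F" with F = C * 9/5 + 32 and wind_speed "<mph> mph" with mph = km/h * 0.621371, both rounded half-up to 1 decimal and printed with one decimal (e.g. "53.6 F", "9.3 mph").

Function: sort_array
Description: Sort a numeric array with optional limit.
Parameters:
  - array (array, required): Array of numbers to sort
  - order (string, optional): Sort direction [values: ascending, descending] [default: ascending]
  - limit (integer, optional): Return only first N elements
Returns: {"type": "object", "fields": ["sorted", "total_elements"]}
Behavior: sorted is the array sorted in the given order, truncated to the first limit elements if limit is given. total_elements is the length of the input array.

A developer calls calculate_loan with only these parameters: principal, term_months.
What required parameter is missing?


Required parameters: principal, annual_rate, term_months
Provided: principal, term_months
Missing: annual_rate
annual_rate


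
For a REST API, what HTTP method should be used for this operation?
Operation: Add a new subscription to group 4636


GET = read, POST = create, PUT = update/replace, DELETE = remove
This operation is a create.
POST


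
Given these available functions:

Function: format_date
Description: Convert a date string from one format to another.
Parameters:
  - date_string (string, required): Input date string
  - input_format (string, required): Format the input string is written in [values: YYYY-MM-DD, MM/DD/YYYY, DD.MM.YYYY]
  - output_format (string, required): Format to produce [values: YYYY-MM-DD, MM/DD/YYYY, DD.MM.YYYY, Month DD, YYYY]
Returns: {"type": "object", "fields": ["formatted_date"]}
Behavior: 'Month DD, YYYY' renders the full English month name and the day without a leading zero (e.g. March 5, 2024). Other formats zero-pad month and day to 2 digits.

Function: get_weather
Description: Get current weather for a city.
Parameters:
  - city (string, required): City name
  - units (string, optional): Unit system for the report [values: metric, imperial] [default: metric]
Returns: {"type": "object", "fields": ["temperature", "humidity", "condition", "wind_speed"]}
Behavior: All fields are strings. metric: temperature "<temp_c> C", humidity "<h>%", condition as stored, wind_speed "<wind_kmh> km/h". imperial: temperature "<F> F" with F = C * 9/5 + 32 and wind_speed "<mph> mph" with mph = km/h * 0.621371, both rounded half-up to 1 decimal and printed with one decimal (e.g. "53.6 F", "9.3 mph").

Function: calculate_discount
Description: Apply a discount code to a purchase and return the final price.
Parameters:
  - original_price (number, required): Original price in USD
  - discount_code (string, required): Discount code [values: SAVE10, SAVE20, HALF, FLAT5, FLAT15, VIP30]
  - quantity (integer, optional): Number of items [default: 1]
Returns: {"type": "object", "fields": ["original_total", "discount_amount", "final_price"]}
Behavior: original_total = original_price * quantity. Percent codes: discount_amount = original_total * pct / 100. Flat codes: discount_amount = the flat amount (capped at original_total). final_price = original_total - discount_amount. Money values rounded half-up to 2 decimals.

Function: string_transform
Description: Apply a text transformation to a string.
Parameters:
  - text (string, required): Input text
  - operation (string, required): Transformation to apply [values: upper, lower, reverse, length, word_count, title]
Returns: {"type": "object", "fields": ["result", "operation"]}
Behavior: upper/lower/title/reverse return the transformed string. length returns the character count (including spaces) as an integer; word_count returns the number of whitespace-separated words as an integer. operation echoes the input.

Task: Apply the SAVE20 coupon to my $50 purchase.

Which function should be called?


The task needs a function whose description is: Apply a discount code to a purchase and return the final price.
calculate_discount


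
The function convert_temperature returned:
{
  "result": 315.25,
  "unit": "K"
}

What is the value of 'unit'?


K


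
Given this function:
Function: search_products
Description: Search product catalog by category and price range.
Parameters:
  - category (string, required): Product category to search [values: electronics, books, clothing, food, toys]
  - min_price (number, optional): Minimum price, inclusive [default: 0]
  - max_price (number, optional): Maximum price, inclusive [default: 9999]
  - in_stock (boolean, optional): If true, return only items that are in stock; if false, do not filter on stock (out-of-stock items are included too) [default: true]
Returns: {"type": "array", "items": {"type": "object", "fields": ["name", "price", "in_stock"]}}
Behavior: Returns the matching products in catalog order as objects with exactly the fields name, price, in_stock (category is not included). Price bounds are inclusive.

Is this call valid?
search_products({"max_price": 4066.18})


Checking required parameters...
Missing required parameter: category
Invalid - missing required parameter 'category'


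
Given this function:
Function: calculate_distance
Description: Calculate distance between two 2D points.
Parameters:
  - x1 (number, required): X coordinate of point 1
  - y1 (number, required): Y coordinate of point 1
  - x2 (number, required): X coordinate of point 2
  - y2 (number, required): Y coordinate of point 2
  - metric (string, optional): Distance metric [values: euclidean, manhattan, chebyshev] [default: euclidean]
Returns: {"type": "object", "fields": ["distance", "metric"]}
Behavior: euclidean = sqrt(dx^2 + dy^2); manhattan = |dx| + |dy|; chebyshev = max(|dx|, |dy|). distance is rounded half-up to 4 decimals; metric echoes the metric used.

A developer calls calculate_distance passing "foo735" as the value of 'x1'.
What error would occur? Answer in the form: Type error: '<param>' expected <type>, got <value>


Spec: 'x1' is declared as number; "foo735" is a string.
Type error: 'x1' expected number, got "foo735"
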